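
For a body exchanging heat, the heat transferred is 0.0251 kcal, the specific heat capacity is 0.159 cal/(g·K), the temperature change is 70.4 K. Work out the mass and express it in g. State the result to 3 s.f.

2.24 g

Solving Q = m·c·ΔT for m: m = Q/(c·ΔT).
Q = 0.0251 kcal = 105.0 J; c = 0.159 cal/(g·K) = 665.3 J/(kg·K); ΔT = 70.4 K.
m = 0.002242 kg
0.002242 kg × (1 g / 0.001000 kg) = 2.242 g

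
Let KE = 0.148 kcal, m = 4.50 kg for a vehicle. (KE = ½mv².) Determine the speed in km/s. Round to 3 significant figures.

0.0166 km/s

Rearranging KE = ½mv² for v: v = √(2·KE/m).
KE = 0.148 kcal = 619.2 J; m = 4.50 kg.
v = 16.59 m/s
16.59 m/s × (1 km/s / 1000 m/s) = 0.01659 km/s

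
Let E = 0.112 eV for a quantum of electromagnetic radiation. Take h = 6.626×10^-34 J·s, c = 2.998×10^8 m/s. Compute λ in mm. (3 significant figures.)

0.0111 mm

Rearranging: λ = hc/E.
E = 0.112 eV = 1.794×10^-20 J; h = 6.626×10^-34 J·s; c = 2.998×10^8 m/s.
λ = 1.107×10^-5 m
1.107×10^-5 m × (1 mm / 0.001000 m) = 0.01107 mm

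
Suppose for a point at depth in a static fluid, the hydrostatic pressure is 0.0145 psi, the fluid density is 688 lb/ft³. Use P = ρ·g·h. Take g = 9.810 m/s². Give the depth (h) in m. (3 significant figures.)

9.25×10^-4 m

Solving P = ρ·g·h for h: h = P/(ρ·g).
P = 0.0145 psi = 99.97 Pa; ρ = 688 lb/ft³ = 11021 kg/m³; g = 9.810 m/s².
h = 9.247×10^-4 m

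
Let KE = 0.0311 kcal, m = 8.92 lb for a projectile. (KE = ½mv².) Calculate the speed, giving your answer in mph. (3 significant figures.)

Solving KE = ½mv² for v: v = √(2·KE/m).
KE = 0.0311 kcal = 130.1 J; m = 8.92 lb = 4.046 kg.
v = 8.020 m/s
8.020 m/s × (1 mph / 0.4470 m/s) = 17.94 mph

17.9 mph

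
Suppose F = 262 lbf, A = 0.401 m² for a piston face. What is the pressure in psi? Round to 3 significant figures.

Directly: P = F/A.
F = 262 lbf = 1165 N; A = 0.401 m².
P = 2906 Pa  (the unit combination reduces to kg/(m·s²) = Pa)
2906 Pa × (1 psi / 6895 Pa) = 0.4215 psi

0.422 psi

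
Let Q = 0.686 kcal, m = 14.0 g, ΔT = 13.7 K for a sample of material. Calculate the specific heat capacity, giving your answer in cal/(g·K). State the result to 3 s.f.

3.58 cal/(g·K)

Rearranging Q = m·c·ΔT for c: c = Q/(m·ΔT).
Q = 0.686 kcal = 2870 J; m = 14.0 g = 0.01400 kg; ΔT = 13.7 K.
c = 14965 J/(kg·K)
14965 J/(kg·K) × (1 cal/(g·K) / 4184 J/(kg·K)) = 3.577 cal/(g·K)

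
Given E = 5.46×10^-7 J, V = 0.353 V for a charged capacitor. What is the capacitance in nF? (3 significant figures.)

Solving E = ½C·V² for C: C = 2E/V².
E = 5.46×10^-7 J; V = 0.353 V.
C = 8.763×10^-6 F
8.763×10^-6 F × (1 nF / 1.000×10^-9 F) = 8763 nF

8760 nF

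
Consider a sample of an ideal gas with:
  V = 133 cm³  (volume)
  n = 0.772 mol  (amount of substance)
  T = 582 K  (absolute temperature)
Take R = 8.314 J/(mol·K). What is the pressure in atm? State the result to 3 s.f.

From the ideal-gas law: P = nRT/V.
V = 133 cm³ = 1.330×10^-4 m³; n = 0.772 mol; T = 582 K; R = 8.314 J/(mol·K).
P = 2.809×10^7 Pa
2.809×10^7 Pa × (1 atm / 1.013×10^5 Pa) = 277.2 atm

277 atm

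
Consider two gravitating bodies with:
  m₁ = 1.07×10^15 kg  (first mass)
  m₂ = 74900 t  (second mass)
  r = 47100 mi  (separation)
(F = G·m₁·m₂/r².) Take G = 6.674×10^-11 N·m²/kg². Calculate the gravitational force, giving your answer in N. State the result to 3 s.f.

9.31×10^-4 N

F is given directly by: F = Gm₁m₂/r².
m₁ = 1.07×10^15 kg; m₂ = 74900 t = 7.490×10^7 kg; r = 47100 mi = 7.580×10^7 m; G = 6.674×10^-11 N·m²/kg².
F = 9.309×10^-4 N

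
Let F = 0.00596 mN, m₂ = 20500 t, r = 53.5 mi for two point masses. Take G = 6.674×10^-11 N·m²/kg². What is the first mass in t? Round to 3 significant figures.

Solving F = G·m₁·m₂/r² for m₁: m₁ = F·r²/(G·m₂).
F = 0.00596 mN = 5.960×10^-6 N; m₂ = 20500 t = 2.050×10^7 kg; r = 53.5 mi = 86100 m; G = 6.674×10^-11 N·m²/kg².
m₁ = 3.229×10^7 kg
3.229×10^7 kg × (1 t / 1000 kg) = 32293 t

32300 t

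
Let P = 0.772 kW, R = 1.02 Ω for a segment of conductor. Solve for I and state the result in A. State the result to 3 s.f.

Rearranging P = I²R for I: I = √(P/R).
P = 0.772 kW = 772.0 W; R = 1.02 Ω.
I = 27.51 A

27.5 A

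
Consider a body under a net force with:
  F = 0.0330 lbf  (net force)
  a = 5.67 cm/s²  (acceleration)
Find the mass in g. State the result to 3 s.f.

Rearranging F = m·a for m: m = F/a.
F = 0.0330 lbf = 0.1468 N; a = 5.67 cm/s² = 0.05670 m/s².
m = 2.589 kg
2.589 kg × (1 g / 0.001000 kg) = 2589 g

2590 g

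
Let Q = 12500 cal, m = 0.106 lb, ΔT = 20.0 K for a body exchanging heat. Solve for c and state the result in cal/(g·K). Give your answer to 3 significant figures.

Solving Q = m·c·ΔT for c: c = Q/(m·ΔT).
Q = 12500 cal = 52300 J; m = 0.106 lb = 0.04808 kg; ΔT = 20.0 K.
c = 54388 J/(kg·K)
54388 J/(kg·K) × (1 cal/(g·K) / 4184 J/(kg·K)) = 13.00 cal/(g·K)

13.0 cal/(g·K)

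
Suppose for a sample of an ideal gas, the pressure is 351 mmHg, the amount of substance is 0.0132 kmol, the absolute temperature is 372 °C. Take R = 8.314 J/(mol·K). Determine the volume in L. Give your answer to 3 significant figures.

From the ideal-gas law: V = nRT/P.
P = 351 mmHg = 46796 Pa; n = 0.0132 kmol = 13.20 mol; T = 372 °C = 645.1 K; R = 8.314 J/(mol·K).
V = 1.513 m³
1.513 m³ × (1 L / 0.001000 m³) = 1513 L

1510 L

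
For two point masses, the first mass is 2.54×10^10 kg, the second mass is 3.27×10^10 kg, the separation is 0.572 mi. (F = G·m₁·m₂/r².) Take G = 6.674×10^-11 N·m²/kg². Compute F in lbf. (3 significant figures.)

From Newton's law of gravitation: F = Gm₁m₂/r².
m₁ = 2.54×10^10 kg; m₂ = 3.27×10^10 kg; r = 0.572 mi = 920.5 m; G = 6.674×10^-11 N·m²/kg².
F = 65415 N  (the unit combination reduces to kg·m/s² = N)
65415 N × (1 lbf / 4.448 N) = 14706 lbf

14700 lbf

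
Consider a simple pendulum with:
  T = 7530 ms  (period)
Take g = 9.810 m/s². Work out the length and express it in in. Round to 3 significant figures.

555 in

Rearranging: L = g·(T/2π)².
T = 7530 ms = 7.530 s; g = 9.810 m/s².
L = 14.09 m
14.09 m × (1 in / 0.02540 m) = 554.7 in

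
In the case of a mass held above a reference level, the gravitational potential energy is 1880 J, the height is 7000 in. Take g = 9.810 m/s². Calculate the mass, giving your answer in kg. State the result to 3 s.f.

Rearranging PE = m·g·h for m: m = PE/(g·h).
PE = 1880 J; h = 7000 in = 177.8 m; g = 9.810 m/s².
m = 1.078 kg

1.08 kg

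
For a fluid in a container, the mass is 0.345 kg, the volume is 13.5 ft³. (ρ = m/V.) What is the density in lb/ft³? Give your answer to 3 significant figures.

0.0563 lb/ft³

Directly: ρ = m/V.
m = 0.345 kg; V = 13.5 ft³ = 0.3823 m³.
ρ = 0.9025 kg/m³
0.9025 kg/m³ × (1 lb/ft³ / 16.02 kg/m³) = 0.05634 lb/ft³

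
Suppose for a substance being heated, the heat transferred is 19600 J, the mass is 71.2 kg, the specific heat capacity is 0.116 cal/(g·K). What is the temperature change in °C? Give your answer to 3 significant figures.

0.567 °C

Solving Q = m·c·ΔT for ΔT: ΔT = Q/(m·c).
Q = 19600 J; m = 71.2 kg; c = 0.116 cal/(g·K) = 485.3 J/(kg·K).
ΔT = 0.5672 K
Since 1 °C = 1 K, 0.5672 °C.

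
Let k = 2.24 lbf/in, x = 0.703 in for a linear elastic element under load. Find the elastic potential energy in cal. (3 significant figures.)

0.0149 cal

U is given directly by: U = ½kx².
k = 2.24 lbf/in = 392.3 N/m; x = 0.703 in = 0.01786 m.
U = 0.06254 J
0.06254 J × (1 cal / 4.184 J) = 0.01495 cal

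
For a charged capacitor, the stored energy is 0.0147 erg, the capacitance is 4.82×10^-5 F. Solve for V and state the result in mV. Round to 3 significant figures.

7.81 mV

Rearranging E = ½C·V² for V: V = √(2E/C).
E = 0.0147 erg = 1.470×10^-9 J; C = 4.82×10^-5 F.
V = 0.007810 V
0.007810 V × (1 mV / 0.001000 V) = 7.810 mV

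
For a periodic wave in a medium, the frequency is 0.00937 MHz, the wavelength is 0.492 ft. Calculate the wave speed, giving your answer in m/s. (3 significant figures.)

1410 m/s

v is given directly by: v = fλ.
f = 0.00937 MHz = 9370 Hz; λ = 0.492 ft = 0.1500 m.
v = 1405 m/s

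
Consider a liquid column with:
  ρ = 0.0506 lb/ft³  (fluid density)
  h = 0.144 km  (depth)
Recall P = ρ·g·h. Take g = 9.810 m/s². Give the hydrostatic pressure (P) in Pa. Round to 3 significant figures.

1140 Pa

P is given directly by: P = ρgh.
ρ = 0.0506 lb/ft³ = 0.8105 kg/m³; h = 0.144 km = 144.0 m; g = 9.810 m/s².
P = 1145 Pa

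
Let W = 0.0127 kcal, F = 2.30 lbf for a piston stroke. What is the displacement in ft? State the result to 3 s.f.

Rearranging W = F·d for d: d = W/F.
W = 0.0127 kcal = 53.14 J; F = 2.30 lbf = 10.23 N.
d = 5.194 m
5.194 m × (1 ft / 0.3048 m) = 17.04 ft

17.0 ft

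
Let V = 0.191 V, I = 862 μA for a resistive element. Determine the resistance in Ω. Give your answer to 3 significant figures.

Rearranging V = I·R for R: R = V/I.
V = 0.191 V; I = 862 μA = 8.620×10^-4 A.
R = 221.6 Ω

222 Ω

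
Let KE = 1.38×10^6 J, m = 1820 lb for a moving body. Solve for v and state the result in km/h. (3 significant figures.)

208 km/h

Rearranging KE = ½mv² for v: v = √(2·KE/m).
KE = 1.38×10^6 J; m = 1820 lb = 825.5 kg.
v = 57.82 m/s
57.82 m/s × (1 km/h / 0.2778 m/s) = 208.2 km/h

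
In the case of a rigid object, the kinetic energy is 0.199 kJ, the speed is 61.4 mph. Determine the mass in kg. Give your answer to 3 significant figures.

Rearranging KE = ½mv² for m: m = 2·KE/v².
KE = 0.199 kJ = 199.0 J; v = 61.4 mph = 27.45 m/s.
m = 0.5283 kg

0.528 kg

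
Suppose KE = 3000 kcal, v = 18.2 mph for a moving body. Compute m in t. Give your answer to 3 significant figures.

Rearranging: m = 2·KE/v².
KE = 3000 kcal = 1.255×10^7 J; v = 18.2 mph = 8.136 m/s.
m = 3.792×10^5 kg
3.792×10^5 kg × (1 t / 1000 kg) = 379.2 t

379 t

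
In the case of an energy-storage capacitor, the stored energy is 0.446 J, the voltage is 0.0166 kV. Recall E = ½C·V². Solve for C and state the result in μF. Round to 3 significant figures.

3240 μF

Rearranging E = ½C·V² for C: C = 2E/V².
E = 0.446 J; V = 0.0166 kV = 16.60 V.
C = 0.003237 F
0.003237 F × (1 μF / 1.000×10^-6 F) = 3237 μF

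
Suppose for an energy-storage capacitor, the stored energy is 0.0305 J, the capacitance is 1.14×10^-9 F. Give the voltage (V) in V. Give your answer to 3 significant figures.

Solving E = ½C·V² for V: V = √(2E/C).
E = 0.0305 J; C = 1.14×10^-9 F.
V = 7315 V  (the unit combination reduces to kg·m²/(A·s³) = V)

7310 V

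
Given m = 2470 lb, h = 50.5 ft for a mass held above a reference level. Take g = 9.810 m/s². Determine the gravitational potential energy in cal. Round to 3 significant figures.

40400 cal

Directly: PE = mgh.
m = 2470 lb = 1120 kg; h = 50.5 ft = 15.39 m; g = 9.810 m/s².
PE = 1.692×10^5 J  (the unit combination reduces to kg·m²/s² = J)
1.692×10^5 J × (1 cal / 4.184 J) = 40434 cal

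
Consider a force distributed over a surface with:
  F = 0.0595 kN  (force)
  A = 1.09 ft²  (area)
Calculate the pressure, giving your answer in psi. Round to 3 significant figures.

0.0852 psi

Directly: P = F/A.
F = 0.0595 kN = 59.50 N; A = 1.09 ft² = 0.1013 m².
P = 587.6 Pa
587.6 Pa × (1 psi / 6895 Pa) = 0.08522 psi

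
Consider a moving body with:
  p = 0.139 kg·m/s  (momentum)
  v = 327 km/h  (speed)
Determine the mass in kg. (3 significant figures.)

Solving p = m·v for m: m = p/v.
p = 0.139 kg·m/s; v = 327 km/h = 90.83 m/s.
m = 0.001530 kg

0.00153 kg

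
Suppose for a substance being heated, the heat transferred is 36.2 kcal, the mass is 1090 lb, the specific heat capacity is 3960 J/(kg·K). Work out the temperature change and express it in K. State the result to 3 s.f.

0.0774 K

Solving Q = m·c·ΔT for ΔT: ΔT = Q/(m·c).
Q = 36.2 kcal = 1.515×10^5 J; m = 1090 lb = 494.4 kg; c = 3960 J/(kg·K).
ΔT = 0.07736 K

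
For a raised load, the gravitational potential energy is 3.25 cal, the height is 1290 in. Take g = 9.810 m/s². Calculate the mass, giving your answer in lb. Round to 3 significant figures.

0.0933 lb

Rearranging PE = m·g·h for m: m = PE/(g·h).
PE = 3.25 cal = 13.60 J; h = 1290 in = 32.77 m; g = 9.810 m/s².
m = 0.04230 kg
0.04230 kg × (1 lb / 0.4536 kg) = 0.09326 lb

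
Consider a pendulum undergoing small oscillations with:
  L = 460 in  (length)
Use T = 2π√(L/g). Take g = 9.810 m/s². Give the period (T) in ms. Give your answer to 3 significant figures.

T is given directly by: T = 2π√(L/g).
L = 460 in = 11.68 m; g = 9.810 m/s².
T = 6.857 s
6.857 s × (1 ms / 0.001000 s) = 6857 ms

6860 ms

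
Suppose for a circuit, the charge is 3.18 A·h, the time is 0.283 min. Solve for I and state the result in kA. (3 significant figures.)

0.674 kA

Solving q = I·t for I: I = q/t.
q = 3.18 A·h = 11448 C; t = 0.283 min = 16.98 s.
I = 674.2 A
674.2 A × (1 kA / 1000 A) = 0.6742 kA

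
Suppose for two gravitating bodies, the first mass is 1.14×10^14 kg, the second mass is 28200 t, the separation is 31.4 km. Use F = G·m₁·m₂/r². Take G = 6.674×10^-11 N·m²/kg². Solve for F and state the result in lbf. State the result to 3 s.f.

48.9 lbf

From Newton's law of gravitation: F = Gm₁m₂/r².
m₁ = 1.14×10^14 kg; m₂ = 28200 t = 2.820×10^7 kg; r = 31.4 km = 31400 m; G = 6.674×10^-11 N·m²/kg².
F = 217.6 N
217.6 N × (1 lbf / 4.448 N) = 48.92 lbf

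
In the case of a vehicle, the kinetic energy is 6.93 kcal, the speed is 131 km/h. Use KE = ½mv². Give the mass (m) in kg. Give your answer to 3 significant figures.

43.8 kg

Rearranging KE = ½mv² for m: m = 2·KE/v².
KE = 6.93 kcal = 28995 J; v = 131 km/h = 36.39 m/s.
m = 43.79 kg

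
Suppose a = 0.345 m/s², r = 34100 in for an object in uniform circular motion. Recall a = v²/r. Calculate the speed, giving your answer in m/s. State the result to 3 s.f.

17.3 m/s

Rearranging a = v²/r for v: v = √(a·r).
a = 0.345 m/s²; r = 34100 in = 866.1 m.
v = 17.29 m/s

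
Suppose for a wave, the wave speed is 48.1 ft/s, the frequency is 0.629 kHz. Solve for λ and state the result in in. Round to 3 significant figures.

Rearranging v = f·λ for λ: λ = v/f.
v = 48.1 ft/s = 14.66 m/s; f = 0.629 kHz = 629.0 Hz.
λ = 0.02331 m
0.02331 m × (1 in / 0.02540 m) = 0.9176 in

0.918 in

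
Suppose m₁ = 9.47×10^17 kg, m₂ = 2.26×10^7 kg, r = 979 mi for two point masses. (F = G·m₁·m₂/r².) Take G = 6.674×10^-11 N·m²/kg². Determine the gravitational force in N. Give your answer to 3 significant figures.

Directly: F = Gm₁m₂/r².
m₁ = 9.47×10^17 kg; m₂ = 2.26×10^7 kg; r = 979 mi = 1.576×10^6 m; G = 6.674×10^-11 N·m²/kg².
F = 575.4 N  (the unit combination reduces to kg·m/s² = N)

575 N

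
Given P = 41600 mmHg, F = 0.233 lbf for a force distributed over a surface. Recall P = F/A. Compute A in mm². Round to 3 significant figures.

Solving P = F/A for A: A = F/P.
P = 41600 mmHg = 5.546×10^6 Pa; F = 0.233 lbf = 1.036 N.
A = 1.869×10^-7 m²
1.869×10^-7 m² × (1 mm² / 1.000×10^-6 m²) = 0.1869 mm²

0.187 mm²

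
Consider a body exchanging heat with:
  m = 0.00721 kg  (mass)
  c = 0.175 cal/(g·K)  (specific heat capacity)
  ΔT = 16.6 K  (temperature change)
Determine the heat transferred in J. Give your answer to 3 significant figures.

87.6 J

Q is given directly by: Q = mcΔT.
m = 0.00721 kg; c = 0.175 cal/(g·K) = 732.2 J/(kg·K); ΔT = 16.6 K.
Q = 87.63 J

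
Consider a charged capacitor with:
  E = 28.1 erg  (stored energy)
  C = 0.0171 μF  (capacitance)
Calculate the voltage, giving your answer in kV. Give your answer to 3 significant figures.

0.0181 kV

Rearranging E = ½C·V² for V: V = √(2E/C).
E = 28.1 erg = 2.810×10^-6 J; C = 0.0171 μF = 1.710×10^-8 F.
V = 18.13 V
18.13 V × (1 kV / 1000 V) = 0.01813 kV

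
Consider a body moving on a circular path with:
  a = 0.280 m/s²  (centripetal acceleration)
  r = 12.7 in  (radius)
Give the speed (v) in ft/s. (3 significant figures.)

Solving a = v²/r for v: v = √(a·r).
a = 0.280 m/s²; r = 12.7 in = 0.3226 m.
v = 0.3005 m/s
0.3005 m/s × (1 ft/s / 0.3048 m/s) = 0.9860 ft/s

0.986 ft/s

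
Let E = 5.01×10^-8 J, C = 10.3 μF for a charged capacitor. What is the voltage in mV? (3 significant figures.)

98.6 mV

Solving E = ½C·V² for V: V = √(2E/C).
E = 5.01×10^-8 J; C = 10.3 μF = 1.030×10^-5 F.
V = 0.09863 V
0.09863 V × (1 mV / 0.001000 V) = 98.63 mV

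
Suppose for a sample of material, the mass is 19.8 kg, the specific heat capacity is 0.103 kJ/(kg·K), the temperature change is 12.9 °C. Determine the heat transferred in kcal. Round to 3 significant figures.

6.29 kcal

Directly: Q = mcΔT.
m = 19.8 kg; c = 0.103 kJ/(kg·K) = 103.0 J/(kg·K); ΔT = 12.9 °C = 12.90 K.
Q = 26308 J
26308 J × (1 kcal / 4184 J) = 6.288 kcal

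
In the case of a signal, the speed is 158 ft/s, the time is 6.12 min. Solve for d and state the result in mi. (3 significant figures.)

11.0 mi

Rearranging: d = v·t.
v = 158 ft/s = 48.16 m/s; t = 6.12 min = 367.2 s.
d = 17684 m
17684 m × (1 mi / 1609 m) = 10.99 mi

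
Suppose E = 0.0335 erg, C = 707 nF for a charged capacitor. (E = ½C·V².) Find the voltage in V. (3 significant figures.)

0.0973 V

Rearranging E = ½C·V² for V: V = √(2E/C).
E = 0.0335 erg = 3.350×10^-9 J; C = 707 nF = 7.070×10^-7 F.
V = 0.09735 V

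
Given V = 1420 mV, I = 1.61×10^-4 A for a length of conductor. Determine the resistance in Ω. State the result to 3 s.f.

8820 Ω

From Ohm's law: R = V/I.
V = 1420 mV = 1.420 V; I = 1.61×10^-4 A.
R = 8820 Ω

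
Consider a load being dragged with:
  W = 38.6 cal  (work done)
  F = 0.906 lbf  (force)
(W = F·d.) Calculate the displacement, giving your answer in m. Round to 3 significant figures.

40.1 m

Solving W = F·d for d: d = W/F.
W = 38.6 cal = 161.5 J; F = 0.906 lbf = 4.030 N.
d = 40.07 m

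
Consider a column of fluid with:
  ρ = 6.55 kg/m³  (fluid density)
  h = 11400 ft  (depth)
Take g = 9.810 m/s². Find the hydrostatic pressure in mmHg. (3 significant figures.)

Directly: P = ρgh.
ρ = 6.55 kg/m³; h = 11400 ft = 3475 m; g = 9.810 m/s².
P = 2.233×10^5 Pa
2.233×10^5 Pa × (1 mmHg / 133.3 Pa) = 1675 mmHg

1670 mmHg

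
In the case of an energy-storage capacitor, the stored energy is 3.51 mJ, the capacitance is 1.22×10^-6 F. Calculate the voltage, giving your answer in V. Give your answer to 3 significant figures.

75.9 V

Rearranging: V = √(2E/C).
E = 3.51 mJ = 0.003510 J; C = 1.22×10^-6 F.
V = 75.86 V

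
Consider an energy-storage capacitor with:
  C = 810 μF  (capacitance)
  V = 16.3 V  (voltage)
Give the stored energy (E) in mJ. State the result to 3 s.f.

108 mJ

Directly: E = ½CV².
C = 810 μF = 8.100×10^-4 F; V = 16.3 V.
E = 0.1076 J
0.1076 J × (1 mJ / 0.001000 J) = 107.6 mJ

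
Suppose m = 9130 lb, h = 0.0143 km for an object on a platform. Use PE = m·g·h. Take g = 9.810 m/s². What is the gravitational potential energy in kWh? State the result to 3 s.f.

PE is given directly by: PE = mgh.
m = 9130 lb = 4141 kg; h = 0.0143 km = 14.30 m; g = 9.810 m/s².
PE = 5.810×10^5 J
5.810×10^5 J × (1 kWh / 3.600×10^6 J) = 0.1614 kWh

0.161 kWh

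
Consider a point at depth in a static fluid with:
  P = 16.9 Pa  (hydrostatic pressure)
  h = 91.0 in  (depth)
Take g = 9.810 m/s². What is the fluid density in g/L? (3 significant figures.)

Rearranging: ρ = P/(g·h).
P = 16.9 Pa; h = 91.0 in = 2.311 m; g = 9.810 m/s².
ρ = 0.7453 kg/m³
Since 1 g/L = 1 kg/m³, 0.7453 g/L.

0.745 g/L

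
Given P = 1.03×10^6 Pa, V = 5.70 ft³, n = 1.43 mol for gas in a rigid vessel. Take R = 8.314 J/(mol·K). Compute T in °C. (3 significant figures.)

Solving PV = nRT for T: T = PV/(nR).
P = 1.03×10^6 Pa; V = 5.70 ft³ = 0.1614 m³; n = 1.43 mol; R = 8.314 J/(mol·K).
T = 13983 K
13983 K − 273.15 = 13710 °C

13700 °C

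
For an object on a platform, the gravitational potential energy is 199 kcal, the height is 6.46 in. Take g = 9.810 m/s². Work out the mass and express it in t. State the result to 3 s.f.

517 t

Rearranging: m = PE/(g·h).
PE = 199 kcal = 8.326×10^5 J; h = 6.46 in = 0.1641 m; g = 9.810 m/s².
m = 5.173×10^5 kg
5.173×10^5 kg × (1 t / 1000 kg) = 517.3 t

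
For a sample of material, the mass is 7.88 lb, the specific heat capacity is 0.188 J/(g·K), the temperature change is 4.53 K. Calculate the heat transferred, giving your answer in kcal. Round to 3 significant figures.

Directly: Q = mcΔT.
m = 7.88 lb = 3.574 kg; c = 0.188 J/(g·K) = 188.0 J/(kg·K); ΔT = 4.53 K.
Q = 3044 J  (the unit combination reduces to kg·m²/s² = J)
3044 J × (1 kcal / 4184 J) = 0.7275 kcal

0.728 kcal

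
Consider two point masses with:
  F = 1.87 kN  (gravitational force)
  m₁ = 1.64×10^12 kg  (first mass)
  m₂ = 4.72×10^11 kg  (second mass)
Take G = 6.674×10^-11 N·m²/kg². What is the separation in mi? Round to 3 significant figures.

103 mi

From Newton's law of gravitation: r = √(G·m₁m₂/F).
F = 1.87 kN = 1870 N; m₁ = 1.64×10^12 kg; m₂ = 4.72×10^11 kg; G = 6.674×10^-11 N·m²/kg².
r = 1.662×10^5 m
1.662×10^5 m × (1 mi / 1609 m) = 103.3 mi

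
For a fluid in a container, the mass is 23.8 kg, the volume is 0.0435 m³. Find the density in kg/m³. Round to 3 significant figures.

ρ is given directly by: ρ = m/V.
m = 23.8 kg; V = 0.0435 m³.
ρ = 547.1 kg/m³

547 kg/m³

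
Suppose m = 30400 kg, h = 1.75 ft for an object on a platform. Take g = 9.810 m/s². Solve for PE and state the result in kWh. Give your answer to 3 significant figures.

Directly: PE = mgh.
m = 30400 kg; h = 1.75 ft = 0.5334 m; g = 9.810 m/s².
PE = 1.591×10^5 J
1.591×10^5 J × (1 kWh / 3.600×10^6 J) = 0.04419 kWh

0.0442 kWh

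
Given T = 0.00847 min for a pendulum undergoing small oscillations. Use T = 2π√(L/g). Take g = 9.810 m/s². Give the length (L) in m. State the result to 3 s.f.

Rearranging: L = g·(T/2π)².
T = 0.00847 min = 0.5082 s; g = 9.810 m/s².
L = 0.06418 m

0.0642 m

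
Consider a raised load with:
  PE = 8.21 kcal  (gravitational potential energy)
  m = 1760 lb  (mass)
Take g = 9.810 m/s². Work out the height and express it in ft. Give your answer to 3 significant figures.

Rearranging PE = m·g·h for h: h = PE/(m·g).
PE = 8.21 kcal = 34351 J; m = 1760 lb = 798.3 kg; g = 9.810 m/s².
h = 4.386 m
4.386 m × (1 ft / 0.3048 m) = 14.39 ft

14.4 ft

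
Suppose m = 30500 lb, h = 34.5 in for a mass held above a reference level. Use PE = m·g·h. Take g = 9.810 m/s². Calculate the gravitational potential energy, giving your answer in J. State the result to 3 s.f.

1.19×10^5 J

PE is given directly by: PE = mgh.
m = 30500 lb = 13835 kg; h = 34.5 in = 0.8763 m; g = 9.810 m/s².
PE = 1.189×10^5 J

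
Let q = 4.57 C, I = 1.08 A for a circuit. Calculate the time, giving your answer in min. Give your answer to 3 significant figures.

Rearranging q = I·t for t: t = q/I.
q = 4.57 C; I = 1.08 A.
t = 4.231 s
4.231 s × (1 min / 60.00 s) = 0.07052 min

0.0705 min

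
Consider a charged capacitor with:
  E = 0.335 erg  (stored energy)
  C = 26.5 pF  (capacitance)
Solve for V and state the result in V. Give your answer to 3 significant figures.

50.3 V

Rearranging: V = √(2E/C).
E = 0.335 erg = 3.350×10^-8 J; C = 26.5 pF = 2.650×10^-11 F.
V = 50.28 V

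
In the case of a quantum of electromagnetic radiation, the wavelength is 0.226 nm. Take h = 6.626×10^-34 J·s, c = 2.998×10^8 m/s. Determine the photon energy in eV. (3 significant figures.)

5490 eV

Directly: E = hc/λ.
λ = 0.226 nm = 2.260×10^-10 m; h = 6.626×10^-34 J·s; c = 2.998×10^8 m/s.
E = 8.790×10^-16 J
8.790×10^-16 J × (1 eV / 1.602×10^-19 J) = 5486 eV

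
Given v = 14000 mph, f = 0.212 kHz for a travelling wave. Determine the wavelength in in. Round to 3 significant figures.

1160 in

Solving v = f·λ for λ: λ = v/f.
v = 14000 mph = 6259 m/s; f = 0.212 kHz = 212.0 Hz.
λ = 29.52 m
29.52 m × (1 in / 0.02540 m) = 1162 in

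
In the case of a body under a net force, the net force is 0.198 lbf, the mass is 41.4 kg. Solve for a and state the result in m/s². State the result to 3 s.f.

0.0213 m/s²

Rearranging F = m·a for a: a = F/m.
F = 0.198 lbf = 0.8807 N; m = 41.4 kg.
a = 0.02127 m/s²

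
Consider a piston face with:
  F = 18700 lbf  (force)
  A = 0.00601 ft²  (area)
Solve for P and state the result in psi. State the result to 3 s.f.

21600 psi

Directly: P = F/A.
F = 18700 lbf = 83182 N; A = 0.00601 ft² = 5.583×10^-4 m².
P = 1.490×10^8 Pa
1.490×10^8 Pa × (1 psi / 6895 Pa) = 21608 psi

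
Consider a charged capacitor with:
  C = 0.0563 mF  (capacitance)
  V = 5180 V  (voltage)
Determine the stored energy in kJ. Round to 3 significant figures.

E is given directly by: E = ½CV².
C = 0.0563 mF = 5.630×10^-5 F; V = 5180 V.
E = 755.3 J  (the unit combination reduces to kg·m²/s² = J)
755.3 J × (1 kJ / 1000 J) = 0.7553 kJ

0.755 kJ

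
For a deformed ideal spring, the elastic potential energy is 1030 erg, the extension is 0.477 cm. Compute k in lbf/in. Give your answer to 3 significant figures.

Rearranging: k = 2U/x².
U = 1030 erg = 1.030×10^-4 J; x = 0.477 cm = 0.004770 m.
k = 9.054 N/m
9.054 N/m × (1 lbf/in / 175.1 N/m) = 0.05170 lbf/in

0.0517 lbf/in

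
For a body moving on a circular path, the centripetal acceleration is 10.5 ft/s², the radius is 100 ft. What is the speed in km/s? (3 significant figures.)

0.00988 km/s

Solving a = v²/r for v: v = √(a·r).
a = 10.5 ft/s² = 3.200 m/s²; r = 100 ft = 30.48 m.
v = 9.877 m/s
9.877 m/s × (1 km/s / 1000 m/s) = 0.009877 km/s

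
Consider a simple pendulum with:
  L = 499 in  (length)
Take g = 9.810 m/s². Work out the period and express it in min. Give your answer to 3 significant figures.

T is given directly by: T = 2π√(L/g).
L = 499 in = 12.67 m; g = 9.810 m/s².
T = 7.142 s
7.142 s × (1 min / 60.00 s) = 0.1190 min

0.119 min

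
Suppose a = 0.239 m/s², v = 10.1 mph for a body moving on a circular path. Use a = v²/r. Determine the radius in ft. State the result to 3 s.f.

Rearranging: r = v²/a.
a = 0.239 m/s²; v = 10.1 mph = 4.515 m/s.
r = 85.30 m
85.30 m × (1 ft / 0.3048 m) = 279.8 ft

280 ft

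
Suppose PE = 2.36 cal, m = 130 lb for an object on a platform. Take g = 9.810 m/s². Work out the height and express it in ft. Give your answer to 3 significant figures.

0.0560 ft

Solving PE = m·g·h for h: h = PE/(m·g).
PE = 2.36 cal = 9.874 J; m = 130 lb = 58.97 kg; g = 9.810 m/s².
h = 0.01707 m
0.01707 m × (1 ft / 0.3048 m) = 0.05600 ft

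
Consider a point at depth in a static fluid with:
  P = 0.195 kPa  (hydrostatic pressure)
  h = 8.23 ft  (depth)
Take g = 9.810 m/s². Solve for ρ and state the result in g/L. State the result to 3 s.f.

7.92 g/L

Rearranging: ρ = P/(g·h).
P = 0.195 kPa = 195.0 Pa; h = 8.23 ft = 2.509 m; g = 9.810 m/s².
ρ = 7.924 kg/m³
Since 1 g/L = 1 kg/m³, 7.924 g/L.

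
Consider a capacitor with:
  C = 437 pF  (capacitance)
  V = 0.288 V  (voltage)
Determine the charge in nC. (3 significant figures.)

0.126 nC

Solving C = Q/V for Q: Q = CV.
C = 437 pF = 4.370×10^-10 F; V = 0.288 V.
Q = 1.259×10^-10 C
1.259×10^-10 C × (1 nC / 1.000×10^-9 C) = 0.1259 nC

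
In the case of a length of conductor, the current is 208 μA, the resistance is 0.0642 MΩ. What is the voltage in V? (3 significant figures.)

13.4 V

From Ohm's law: V = IR.
I = 208 μA = 2.080×10^-4 A; R = 0.0642 MΩ = 64200 Ω.
V = 13.35 V  (the unit combination reduces to kg·m²/(A·s³) = V)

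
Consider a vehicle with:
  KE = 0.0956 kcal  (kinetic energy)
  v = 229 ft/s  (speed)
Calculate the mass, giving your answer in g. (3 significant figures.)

Rearranging KE = ½mv² for m: m = 2·KE/v².
KE = 0.0956 kcal = 400.0 J; v = 229 ft/s = 69.80 m/s.
m = 0.1642 kg
0.1642 kg × (1 g / 0.001000 kg) = 164.2 g

164 g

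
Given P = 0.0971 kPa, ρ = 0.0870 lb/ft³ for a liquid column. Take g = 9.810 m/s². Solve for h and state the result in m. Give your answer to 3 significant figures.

7.10 m

Rearranging: h = P/(ρ·g).
P = 0.0971 kPa = 97.10 Pa; ρ = 0.0870 lb/ft³ = 1.394 kg/m³; g = 9.810 m/s².
h = 7.102 m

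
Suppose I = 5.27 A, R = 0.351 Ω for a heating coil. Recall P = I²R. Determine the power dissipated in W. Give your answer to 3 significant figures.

P is given directly by: P = I²R.
I = 5.27 A; R = 0.351 Ω.
P = 9.748 W

9.75 W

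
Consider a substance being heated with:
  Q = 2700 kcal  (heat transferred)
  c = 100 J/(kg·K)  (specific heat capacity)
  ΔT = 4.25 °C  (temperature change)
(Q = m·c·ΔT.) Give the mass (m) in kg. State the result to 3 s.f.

Rearranging: m = Q/(c·ΔT).
Q = 2700 kcal = 1.130×10^7 J; c = 100 J/(kg·K); ΔT = 4.25 °C = 4.250 K.
m = 26581 kg

26600 kg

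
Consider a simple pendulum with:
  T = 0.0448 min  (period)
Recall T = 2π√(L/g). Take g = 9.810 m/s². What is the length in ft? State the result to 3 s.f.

5.89 ft

Solving T = 2π√(L/g) for L: L = g·(T/2π)².
T = 0.0448 min = 2.688 s; g = 9.810 m/s².
L = 1.795 m
1.795 m × (1 ft / 0.3048 m) = 5.891 ft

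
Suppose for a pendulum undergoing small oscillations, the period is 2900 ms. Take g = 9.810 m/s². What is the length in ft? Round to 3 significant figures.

6.86 ft

Solving T = 2π√(L/g) for L: L = g·(T/2π)².
T = 2900 ms = 2.900 s; g = 9.810 m/s².
L = 2.090 m
2.090 m × (1 ft / 0.3048 m) = 6.856 ft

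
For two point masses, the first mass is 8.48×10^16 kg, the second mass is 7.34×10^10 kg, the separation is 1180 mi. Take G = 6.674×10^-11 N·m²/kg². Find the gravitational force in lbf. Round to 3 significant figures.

25900 lbf

From Newton's law of gravitation: F = Gm₁m₂/r².
m₁ = 8.48×10^16 kg; m₂ = 7.34×10^10 kg; r = 1180 mi = 1.899×10^6 m; G = 6.674×10^-11 N·m²/kg².
F = 1.152×10^5 N
1.152×10^5 N × (1 lbf / 4.448 N) = 25896 lbf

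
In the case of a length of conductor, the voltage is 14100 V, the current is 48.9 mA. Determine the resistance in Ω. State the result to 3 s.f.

2.88×10^5 Ω

From Ohm's law: R = V/I.
V = 14100 V; I = 48.9 mA = 0.04890 A.
R = 2.883×10^5 Ω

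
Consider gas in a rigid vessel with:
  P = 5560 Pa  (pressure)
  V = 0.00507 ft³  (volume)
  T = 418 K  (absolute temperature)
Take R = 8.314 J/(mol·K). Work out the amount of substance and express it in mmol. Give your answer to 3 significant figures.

From the ideal-gas law: n = PV/(RT).
P = 5560 Pa; V = 0.00507 ft³ = 1.436×10^-4 m³; T = 418 K; R = 8.314 J/(mol·K).
n = 2.297×10^-4 mol
2.297×10^-4 mol × (1 mmol / 0.001000 mol) = 0.2297 mmol

0.230 mmol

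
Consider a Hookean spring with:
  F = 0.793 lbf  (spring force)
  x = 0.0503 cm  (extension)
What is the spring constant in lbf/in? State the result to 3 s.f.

40.0 lbf/in

From Hooke's law: k = F/x.
F = 0.793 lbf = 3.527 N; x = 0.0503 cm = 5.030×10^-4 m.
k = 7013 N/m
7013 N/m × (1 lbf/in / 175.1 N/m) = 40.04 lbf/in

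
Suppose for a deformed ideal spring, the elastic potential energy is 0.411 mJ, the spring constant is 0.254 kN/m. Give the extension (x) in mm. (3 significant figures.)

Rearranging: x = √(2U/k).
U = 0.411 mJ = 4.110×10^-4 J; k = 0.254 kN/m = 254.0 N/m.
x = 0.001799 m
0.001799 m × (1 mm / 0.001000 m) = 1.799 mm

1.80 mm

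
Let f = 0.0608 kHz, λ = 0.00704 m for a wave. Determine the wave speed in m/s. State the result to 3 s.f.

0.428 m/s

v is given directly by: v = fλ.
f = 0.0608 kHz = 60.80 Hz; λ = 0.00704 m.
v = 0.4280 m/s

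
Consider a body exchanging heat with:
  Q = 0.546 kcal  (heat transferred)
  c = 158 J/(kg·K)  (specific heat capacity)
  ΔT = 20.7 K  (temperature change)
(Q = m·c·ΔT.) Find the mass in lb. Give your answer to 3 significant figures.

1.54 lb

Solving Q = m·c·ΔT for m: m = Q/(c·ΔT).
Q = 0.546 kcal = 2284 J; c = 158 J/(kg·K); ΔT = 20.7 K.
m = 0.6985 kg
0.6985 kg × (1 lb / 0.4536 kg) = 1.540 lb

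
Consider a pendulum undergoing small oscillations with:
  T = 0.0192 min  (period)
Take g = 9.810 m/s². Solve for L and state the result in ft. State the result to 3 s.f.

Rearranging T = 2π√(L/g) for L: L = g·(T/2π)².
T = 0.0192 min = 1.152 s; g = 9.810 m/s².
L = 0.3298 m
0.3298 m × (1 ft / 0.3048 m) = 1.082 ft

1.08 ft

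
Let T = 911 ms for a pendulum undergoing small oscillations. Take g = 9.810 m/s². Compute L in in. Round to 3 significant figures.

Rearranging: L = g·(T/2π)².
T = 911 ms = 0.9110 s; g = 9.810 m/s².
L = 0.2062 m
0.2062 m × (1 in / 0.02540 m) = 8.119 in

8.12 in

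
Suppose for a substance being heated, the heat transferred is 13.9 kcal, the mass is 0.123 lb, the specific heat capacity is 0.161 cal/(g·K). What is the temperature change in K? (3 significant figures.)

1550 K

Rearranging: ΔT = Q/(m·c).
Q = 13.9 kcal = 58158 J; m = 0.123 lb = 0.05579 kg; c = 0.161 cal/(g·K) = 673.6 J/(kg·K).
ΔT = 1547 K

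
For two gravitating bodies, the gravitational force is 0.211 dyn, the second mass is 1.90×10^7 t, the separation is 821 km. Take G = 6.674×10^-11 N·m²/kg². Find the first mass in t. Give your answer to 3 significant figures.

Solving F = G·m₁·m₂/r² for m₁: m₁ = F·r²/(G·m₂).
F = 0.211 dyn = 2.110×10^-6 N; m₂ = 1.90×10^7 t = 1.900×10^10 kg; r = 821 km = 8.210×10^5 m; G = 6.674×10^-11 N·m²/kg².
m₁ = 1.122×10^6 kg
1.122×10^6 kg × (1 t / 1000 kg) = 1122 t

1120 t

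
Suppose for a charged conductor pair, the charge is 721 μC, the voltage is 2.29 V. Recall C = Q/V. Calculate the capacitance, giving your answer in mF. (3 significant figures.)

0.315 mF

C is given directly by: C = Q/V.
Q = 721 μC = 7.210×10^-4 C; V = 2.29 V.
C = 3.148×10^-4 F
3.148×10^-4 F × (1 mF / 0.001000 F) = 0.3148 mF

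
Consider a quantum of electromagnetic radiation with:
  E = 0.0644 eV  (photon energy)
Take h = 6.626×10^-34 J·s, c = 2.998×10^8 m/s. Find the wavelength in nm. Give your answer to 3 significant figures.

Rearranging: λ = hc/E.
E = 0.0644 eV = 1.032×10^-20 J; h = 6.626×10^-34 J·s; c = 2.998×10^8 m/s.
λ = 1.925×10^-5 m
1.925×10^-5 m × (1 nm / 1.000×10^-9 m) = 19252 nm

19300 nm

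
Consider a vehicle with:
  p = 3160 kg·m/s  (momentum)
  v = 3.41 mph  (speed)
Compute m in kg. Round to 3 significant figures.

2070 kg

Rearranging: m = p/v.
p = 3160 kg·m/s; v = 3.41 mph = 1.524 m/s.
m = 2073 kg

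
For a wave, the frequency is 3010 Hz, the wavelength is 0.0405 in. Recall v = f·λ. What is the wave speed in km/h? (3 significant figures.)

Directly: v = fλ.
f = 3010 Hz; λ = 0.0405 in = 0.001029 m.
v = 3.096 m/s
3.096 m/s × (1 km/h / 0.2778 m/s) = 11.15 km/h

11.1 km/h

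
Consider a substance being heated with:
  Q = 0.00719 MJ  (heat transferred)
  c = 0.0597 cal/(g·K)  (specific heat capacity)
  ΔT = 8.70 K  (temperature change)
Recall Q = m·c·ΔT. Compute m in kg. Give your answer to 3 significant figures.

3.31 kg

Solving Q = m·c·ΔT for m: m = Q/(c·ΔT).
Q = 0.00719 MJ = 7190 J; c = 0.0597 cal/(g·K) = 249.8 J/(kg·K); ΔT = 8.70 K.
m = 3.309 kg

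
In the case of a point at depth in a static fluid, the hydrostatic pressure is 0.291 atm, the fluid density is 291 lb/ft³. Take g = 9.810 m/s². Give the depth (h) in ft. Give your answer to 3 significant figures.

Rearranging: h = P/(ρ·g).
P = 0.291 atm = 29486 Pa; ρ = 291 lb/ft³ = 4661 kg/m³; g = 9.810 m/s².
h = 0.6448 m
0.6448 m × (1 ft / 0.3048 m) = 2.115 ft

2.12 ft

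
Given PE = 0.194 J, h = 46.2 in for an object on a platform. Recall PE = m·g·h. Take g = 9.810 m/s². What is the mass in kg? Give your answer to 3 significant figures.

Rearranging PE = m·g·h for m: m = PE/(g·h).
PE = 0.194 J; h = 46.2 in = 1.173 m; g = 9.810 m/s².
m = 0.01685 kg

0.0169 kg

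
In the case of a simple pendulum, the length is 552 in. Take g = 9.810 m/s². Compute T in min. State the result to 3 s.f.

Directly: T = 2π√(L/g).
L = 552 in = 14.02 m; g = 9.810 m/s².
T = 7.512 s
7.512 s × (1 min / 60.00 s) = 0.1252 min

0.125 min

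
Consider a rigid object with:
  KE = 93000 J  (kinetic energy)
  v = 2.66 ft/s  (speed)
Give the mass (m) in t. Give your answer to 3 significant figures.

283 t

Rearranging: m = 2·KE/v².
KE = 93000 J; v = 2.66 ft/s = 0.8108 m/s.
m = 2.830×10^5 kg
2.830×10^5 kg × (1 t / 1000 kg) = 283.0 t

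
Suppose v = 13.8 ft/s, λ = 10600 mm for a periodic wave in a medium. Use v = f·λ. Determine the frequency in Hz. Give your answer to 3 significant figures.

Rearranging: f = v/λ.
v = 13.8 ft/s = 4.206 m/s; λ = 10600 mm = 10.60 m.
f = 0.3968 Hz

0.397 Hz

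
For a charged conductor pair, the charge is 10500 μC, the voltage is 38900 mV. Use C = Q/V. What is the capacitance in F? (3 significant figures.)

2.70×10^-4 F

C is given directly by: C = Q/V.
Q = 10500 μC = 0.01050 C; V = 38900 mV = 38.90 V.
C = 2.699×10^-4 F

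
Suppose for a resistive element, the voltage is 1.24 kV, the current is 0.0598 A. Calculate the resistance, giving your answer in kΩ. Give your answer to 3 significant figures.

20.7 kΩ

From Ohm's law: R = V/I.
V = 1.24 kV = 1240 V; I = 0.0598 A.
R = 20736 Ω
20736 Ω × (1 kΩ / 1000 Ω) = 20.74 kΩ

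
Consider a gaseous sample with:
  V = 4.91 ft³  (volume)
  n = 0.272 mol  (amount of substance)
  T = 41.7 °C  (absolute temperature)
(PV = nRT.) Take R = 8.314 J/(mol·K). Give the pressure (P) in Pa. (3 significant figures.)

From the ideal-gas law: P = nRT/V.
V = 4.91 ft³ = 0.1390 m³; n = 0.272 mol; T = 41.7 °C = 314.8 K; R = 8.314 J/(mol·K).
P = 5121 Pa  (the unit combination reduces to kg/(m·s²) = Pa)

5120 Pa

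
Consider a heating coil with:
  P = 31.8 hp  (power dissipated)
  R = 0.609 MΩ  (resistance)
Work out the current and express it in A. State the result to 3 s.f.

Rearranging: I = √(P/R).
P = 31.8 hp = 23713 W; R = 0.609 MΩ = 6.090×10^5 Ω.
I = 0.1973 A

0.197 A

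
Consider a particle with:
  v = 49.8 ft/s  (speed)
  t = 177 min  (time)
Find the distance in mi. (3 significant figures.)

100 mi

Rearranging v = d/t for d: d = v·t.
v = 49.8 ft/s = 15.18 m/s; t = 177 min = 10620 s.
d = 1.612×10^5 m
1.612×10^5 m × (1 mi / 1609 m) = 100.2 mi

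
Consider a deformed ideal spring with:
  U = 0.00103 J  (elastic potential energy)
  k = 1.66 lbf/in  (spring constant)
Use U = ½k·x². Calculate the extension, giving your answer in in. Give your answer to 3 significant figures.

0.105 in

Rearranging: x = √(2U/k).
U = 0.00103 J; k = 1.66 lbf/in = 290.7 N/m.
x = 0.002662 m
0.002662 m × (1 in / 0.02540 m) = 0.1048 in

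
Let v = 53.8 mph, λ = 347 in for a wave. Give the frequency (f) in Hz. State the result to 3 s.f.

2.73 Hz

Rearranging: f = v/λ.
v = 53.8 mph = 24.05 m/s; λ = 347 in = 8.814 m.
f = 2.729 Hz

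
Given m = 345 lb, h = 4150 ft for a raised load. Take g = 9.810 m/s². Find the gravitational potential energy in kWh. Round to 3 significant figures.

0.539 kWh

PE is given directly by: PE = mgh.
m = 345 lb = 156.5 kg; h = 4150 ft = 1265 m; g = 9.810 m/s².
PE = 1.942×10^6 J  (the unit combination reduces to kg·m²/s² = J)
1.942×10^6 J × (1 kWh / 3.600×10^6 J) = 0.5394 kWh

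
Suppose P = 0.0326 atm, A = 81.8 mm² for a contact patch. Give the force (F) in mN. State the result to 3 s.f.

Solving P = F/A for F: F = P·A.
P = 0.0326 atm = 3303 Pa; A = 81.8 mm² = 8.180×10^-5 m².
F = 0.2702 N
0.2702 N × (1 mN / 0.001000 N) = 270.2 mN

270 mN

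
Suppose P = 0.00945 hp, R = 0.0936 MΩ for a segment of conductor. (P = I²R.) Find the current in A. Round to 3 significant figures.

Rearranging: I = √(P/R).
P = 0.00945 hp = 7.047 W; R = 0.0936 MΩ = 93600 Ω.
I = 0.008677 A

0.00868 A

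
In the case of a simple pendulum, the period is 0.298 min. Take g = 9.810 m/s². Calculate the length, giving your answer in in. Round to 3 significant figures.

Solving T = 2π√(L/g) for L: L = g·(T/2π)².
T = 0.298 min = 17.88 s; g = 9.810 m/s².
L = 79.44 m
79.44 m × (1 in / 0.02540 m) = 3128 in

3130 in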